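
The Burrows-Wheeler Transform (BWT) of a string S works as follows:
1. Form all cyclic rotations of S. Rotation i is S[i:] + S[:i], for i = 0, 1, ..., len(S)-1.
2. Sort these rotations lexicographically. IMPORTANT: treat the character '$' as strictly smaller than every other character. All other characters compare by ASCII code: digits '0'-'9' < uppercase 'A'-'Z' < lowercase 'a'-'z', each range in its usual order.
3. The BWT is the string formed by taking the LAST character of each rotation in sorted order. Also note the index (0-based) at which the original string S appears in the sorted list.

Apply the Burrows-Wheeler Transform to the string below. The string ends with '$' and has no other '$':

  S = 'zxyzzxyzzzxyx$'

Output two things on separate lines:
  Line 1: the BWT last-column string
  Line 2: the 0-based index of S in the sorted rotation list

Answer: xyzzzxxxz$zzyy
9

Derivation:
All 14 rotations (rotation i = S[i:]+S[:i]):
  rot[0] = zxyzzxyzzzxyx$
  rot[1] = xyzzxyzzzxyx$z
  rot[2] = yzzxyzzzxyx$zx
  rot[3] = zzxyzzzxyx$zxy
  rot[4] = zxyzzzxyx$zxyz
  rot[5] = xyzzzxyx$zxyzz
  rot[6] = yzzzxyx$zxyzzx
  rot[7] = zzzxyx$zxyzzxy
  rot[8] = zzxyx$zxyzzxyz
  rot[9] = zxyx$zxyzzxyzz
  rot[10] = xyx$zxyzzxyzzz
  rot[11] = yx$zxyzzxyzzzx
  rot[12] = x$zxyzzxyzzzxy
  rot[13] = $zxyzzxyzzzxyx
Sorted (with $ < everything):
  sorted[0] = $zxyzzxyzzzxyx  (last char: 'x')
  sorted[1] = x$zxyzzxyzzzxy  (last char: 'y')
  sorted[2] = xyx$zxyzzxyzzz  (last char: 'z')
  sorted[3] = xyzzxyzzzxyx$z  (last char: 'z')
  sorted[4] = xyzzzxyx$zxyzz  (last char: 'z')
  sorted[5] = yx$zxyzzxyzzzx  (last char: 'x')
  sorted[6] = yzzxyzzzxyx$zx  (last char: 'x')
  sorted[7] = yzzzxyx$zxyzzx  (last char: 'x')
  sorted[8] = zxyx$zxyzzxyzz  (last char: 'z')
  sorted[9] = zxyzzxyzzzxyx$  (last char: '$')
  sorted[10] = zxyzzzxyx$zxyz  (last char: 'z')
  sorted[11] = zzxyx$zxyzzxyz  (last char: 'z')
  sorted[12] = zzxyzzzxyx$zxy  (last char: 'y')
  sorted[13] = zzzxyx$zxyzzxy  (last char: 'y')
Last column: xyzzzxxxz$zzyy
Original string S is at sorted index 9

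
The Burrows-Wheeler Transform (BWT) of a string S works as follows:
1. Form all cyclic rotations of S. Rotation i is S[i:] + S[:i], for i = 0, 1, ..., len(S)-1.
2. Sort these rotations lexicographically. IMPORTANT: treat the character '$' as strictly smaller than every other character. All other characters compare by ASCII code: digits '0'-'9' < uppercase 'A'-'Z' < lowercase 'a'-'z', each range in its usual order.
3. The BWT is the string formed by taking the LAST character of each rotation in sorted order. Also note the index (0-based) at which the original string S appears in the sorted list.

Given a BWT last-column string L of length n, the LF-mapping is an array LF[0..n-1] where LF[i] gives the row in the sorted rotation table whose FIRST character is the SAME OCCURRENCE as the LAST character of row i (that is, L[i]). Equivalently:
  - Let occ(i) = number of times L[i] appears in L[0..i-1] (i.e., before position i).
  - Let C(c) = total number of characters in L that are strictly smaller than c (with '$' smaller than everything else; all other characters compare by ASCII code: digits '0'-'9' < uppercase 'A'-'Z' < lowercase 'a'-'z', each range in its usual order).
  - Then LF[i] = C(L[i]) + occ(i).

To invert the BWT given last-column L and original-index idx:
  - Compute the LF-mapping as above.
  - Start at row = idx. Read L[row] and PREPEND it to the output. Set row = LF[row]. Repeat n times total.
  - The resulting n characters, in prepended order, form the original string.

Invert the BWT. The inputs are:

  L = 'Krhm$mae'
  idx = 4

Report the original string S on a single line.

Answer: hammerK$

Derivation:
LF mapping: 1 7 4 5 0 6 2 3
Walk LF starting at row 4, prepending L[row]:
  step 1: row=4, L[4]='$', prepend. Next row=LF[4]=0
  step 2: row=0, L[0]='K', prepend. Next row=LF[0]=1
  step 3: row=1, L[1]='r', prepend. Next row=LF[1]=7
  step 4: row=7, L[7]='e', prepend. Next row=LF[7]=3
  step 5: row=3, L[3]='m', prepend. Next row=LF[3]=5
  step 6: row=5, L[5]='m', prepend. Next row=LF[5]=6
  step 7: row=6, L[6]='a', prepend. Next row=LF[6]=2
  step 8: row=2, L[2]='h', prepend. Next row=LF[2]=4
Reversed output: hammerK$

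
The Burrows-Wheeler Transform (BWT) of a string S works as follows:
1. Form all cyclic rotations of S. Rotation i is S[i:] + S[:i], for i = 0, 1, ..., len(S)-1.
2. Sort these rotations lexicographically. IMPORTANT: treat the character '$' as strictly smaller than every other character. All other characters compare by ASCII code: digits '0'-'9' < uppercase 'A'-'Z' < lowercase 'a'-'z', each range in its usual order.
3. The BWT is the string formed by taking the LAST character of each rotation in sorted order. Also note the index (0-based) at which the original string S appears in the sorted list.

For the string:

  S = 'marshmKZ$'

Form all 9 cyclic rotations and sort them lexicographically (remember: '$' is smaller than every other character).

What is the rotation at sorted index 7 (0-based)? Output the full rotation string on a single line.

Answer: rshmKZ$ma

Derivation:
All 9 rotations (rotation i = S[i:]+S[:i]):
  rot[0] = marshmKZ$
  rot[1] = arshmKZ$m
  rot[2] = rshmKZ$ma
  rot[3] = shmKZ$mar
  rot[4] = hmKZ$mars
  rot[5] = mKZ$marsh
  rot[6] = KZ$marshm
  rot[7] = Z$marshmK
  rot[8] = $marshmKZ
Sorted (with $ < everything):
  sorted[0] = $marshmKZ
  sorted[1] = KZ$marshm
  sorted[2] = Z$marshmK
  sorted[3] = arshmKZ$m
  sorted[4] = hmKZ$mars
  sorted[5] = mKZ$marsh
  sorted[6] = marshmKZ$
  sorted[7] = rshmKZ$ma
  sorted[8] = shmKZ$mar
sorted[7] = rshmKZ$ma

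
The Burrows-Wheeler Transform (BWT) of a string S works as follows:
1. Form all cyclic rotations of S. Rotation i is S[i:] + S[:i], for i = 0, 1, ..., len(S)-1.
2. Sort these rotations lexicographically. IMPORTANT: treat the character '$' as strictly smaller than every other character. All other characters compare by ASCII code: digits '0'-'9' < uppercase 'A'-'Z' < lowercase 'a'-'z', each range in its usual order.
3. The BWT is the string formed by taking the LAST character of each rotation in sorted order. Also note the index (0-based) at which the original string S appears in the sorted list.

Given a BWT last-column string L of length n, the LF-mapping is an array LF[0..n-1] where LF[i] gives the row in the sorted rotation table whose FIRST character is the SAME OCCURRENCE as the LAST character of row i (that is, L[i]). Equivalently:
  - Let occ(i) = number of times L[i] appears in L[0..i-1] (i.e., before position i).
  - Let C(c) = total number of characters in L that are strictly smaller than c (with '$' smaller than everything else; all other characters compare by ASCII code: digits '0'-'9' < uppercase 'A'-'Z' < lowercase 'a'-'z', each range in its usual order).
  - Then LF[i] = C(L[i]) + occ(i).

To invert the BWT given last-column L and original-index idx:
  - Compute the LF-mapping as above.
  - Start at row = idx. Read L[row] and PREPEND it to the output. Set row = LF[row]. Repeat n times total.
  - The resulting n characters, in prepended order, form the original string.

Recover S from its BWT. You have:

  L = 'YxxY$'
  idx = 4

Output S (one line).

Answer: xYxY$

Derivation:
LF mapping: 1 3 4 2 0
Walk LF starting at row 4, prepending L[row]:
  step 1: row=4, L[4]='$', prepend. Next row=LF[4]=0
  step 2: row=0, L[0]='Y', prepend. Next row=LF[0]=1
  step 3: row=1, L[1]='x', prepend. Next row=LF[1]=3
  step 4: row=3, L[3]='Y', prepend. Next row=LF[3]=2
  step 5: row=2, L[2]='x', prepend. Next row=LF[2]=4
Reversed output: xYxY$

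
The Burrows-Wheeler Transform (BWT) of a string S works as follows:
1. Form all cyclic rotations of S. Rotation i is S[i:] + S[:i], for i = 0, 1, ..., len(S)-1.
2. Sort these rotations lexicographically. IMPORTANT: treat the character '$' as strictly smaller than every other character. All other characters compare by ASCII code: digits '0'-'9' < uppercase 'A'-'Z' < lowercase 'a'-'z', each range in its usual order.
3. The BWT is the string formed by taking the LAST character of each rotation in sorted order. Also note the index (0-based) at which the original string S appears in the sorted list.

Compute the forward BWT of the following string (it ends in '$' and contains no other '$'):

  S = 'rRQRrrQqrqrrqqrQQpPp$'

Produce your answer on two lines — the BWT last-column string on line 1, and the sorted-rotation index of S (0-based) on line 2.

Answer: pprRQrrQPQrqQrqr$rqRq
16

Derivation:
All 21 rotations (rotation i = S[i:]+S[:i]):
  rot[0] = rRQRrrQqrqrrqqrQQpPp$
  rot[1] = RQRrrQqrqrrqqrQQpPp$r
  rot[2] = QRrrQqrqrrqqrQQpPp$rR
  rot[3] = RrrQqrqrrqqrQQpPp$rRQ
  rot[4] = rrQqrqrrqqrQQpPp$rRQR
  rot[5] = rQqrqrrqqrQQpPp$rRQRr
  rot[6] = QqrqrrqqrQQpPp$rRQRrr
  rot[7] = qrqrrqqrQQpPp$rRQRrrQ
  rot[8] = rqrrqqrQQpPp$rRQRrrQq
  rot[9] = qrrqqrQQpPp$rRQRrrQqr
  rot[10] = rrqqrQQpPp$rRQRrrQqrq
  rot[11] = rqqrQQpPp$rRQRrrQqrqr
  rot[12] = qqrQQpPp$rRQRrrQqrqrr
  rot[13] = qrQQpPp$rRQRrrQqrqrrq
  rot[14] = rQQpPp$rRQRrrQqrqrrqq
  rot[15] = QQpPp$rRQRrrQqrqrrqqr
  rot[16] = QpPp$rRQRrrQqrqrrqqrQ
  rot[17] = pPp$rRQRrrQqrqrrqqrQQ
  rot[18] = Pp$rRQRrrQqrqrrqqrQQp
  rot[19] = p$rRQRrrQqrqrrqqrQQpP
  rot[20] = $rRQRrrQqrqrrqqrQQpPp
Sorted (with $ < everything):
  sorted[0] = $rRQRrrQqrqrrqqrQQpPp  (last char: 'p')
  sorted[1] = Pp$rRQRrrQqrqrrqqrQQp  (last char: 'p')
  sorted[2] = QQpPp$rRQRrrQqrqrrqqr  (last char: 'r')
  sorted[3] = QRrrQqrqrrqqrQQpPp$rR  (last char: 'R')
  sorted[4] = QpPp$rRQRrrQqrqrrqqrQ  (last char: 'Q')
  sorted[5] = QqrqrrqqrQQpPp$rRQRrr  (last char: 'r')
  sorted[6] = RQRrrQqrqrrqqrQQpPp$r  (last char: 'r')
  sorted[7] = RrrQqrqrrqqrQQpPp$rRQ  (last char: 'Q')
  sorted[8] = p$rRQRrrQqrqrrqqrQQpP  (last char: 'P')
  sorted[9] = pPp$rRQRrrQqrqrrqqrQQ  (last char: 'Q')
  sorted[10] = qqrQQpPp$rRQRrrQqrqrr  (last char: 'r')
  sorted[11] = qrQQpPp$rRQRrrQqrqrrq  (last char: 'q')
  sorted[12] = qrqrrqqrQQpPp$rRQRrrQ  (last char: 'Q')
  sorted[13] = qrrqqrQQpPp$rRQRrrQqr  (last char: 'r')
  sorted[14] = rQQpPp$rRQRrrQqrqrrqq  (last char: 'q')
  sorted[15] = rQqrqrrqqrQQpPp$rRQRr  (last char: 'r')
  sorted[16] = rRQRrrQqrqrrqqrQQpPp$  (last char: '$')
  sorted[17] = rqqrQQpPp$rRQRrrQqrqr  (last char: 'r')
  sorted[18] = rqrrqqrQQpPp$rRQRrrQq  (last char: 'q')
  sorted[19] = rrQqrqrrqqrQQpPp$rRQR  (last char: 'R')
  sorted[20] = rrqqrQQpPp$rRQRrrQqrq  (last char: 'q')
Last column: pprRQrrQPQrqQrqr$rqRq
Original string S is at sorted index 16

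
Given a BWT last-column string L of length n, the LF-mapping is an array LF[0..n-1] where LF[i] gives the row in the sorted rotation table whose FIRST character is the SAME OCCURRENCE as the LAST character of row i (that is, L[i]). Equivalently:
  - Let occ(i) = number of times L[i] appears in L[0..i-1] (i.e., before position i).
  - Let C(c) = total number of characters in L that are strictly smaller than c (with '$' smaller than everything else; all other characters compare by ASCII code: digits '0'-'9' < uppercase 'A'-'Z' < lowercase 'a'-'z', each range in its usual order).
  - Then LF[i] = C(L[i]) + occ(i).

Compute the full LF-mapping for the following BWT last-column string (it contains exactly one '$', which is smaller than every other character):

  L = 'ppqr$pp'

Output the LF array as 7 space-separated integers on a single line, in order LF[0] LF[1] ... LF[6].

Char counts: '$':1, 'p':4, 'q':1, 'r':1
C (first-col start): C('$')=0, C('p')=1, C('q')=5, C('r')=6
L[0]='p': occ=0, LF[0]=C('p')+0=1+0=1
L[1]='p': occ=1, LF[1]=C('p')+1=1+1=2
L[2]='q': occ=0, LF[2]=C('q')+0=5+0=5
L[3]='r': occ=0, LF[3]=C('r')+0=6+0=6
L[4]='$': occ=0, LF[4]=C('$')+0=0+0=0
L[5]='p': occ=2, LF[5]=C('p')+2=1+2=3
L[6]='p': occ=3, LF[6]=C('p')+3=1+3=4

Answer: 1 2 5 6 0 3 4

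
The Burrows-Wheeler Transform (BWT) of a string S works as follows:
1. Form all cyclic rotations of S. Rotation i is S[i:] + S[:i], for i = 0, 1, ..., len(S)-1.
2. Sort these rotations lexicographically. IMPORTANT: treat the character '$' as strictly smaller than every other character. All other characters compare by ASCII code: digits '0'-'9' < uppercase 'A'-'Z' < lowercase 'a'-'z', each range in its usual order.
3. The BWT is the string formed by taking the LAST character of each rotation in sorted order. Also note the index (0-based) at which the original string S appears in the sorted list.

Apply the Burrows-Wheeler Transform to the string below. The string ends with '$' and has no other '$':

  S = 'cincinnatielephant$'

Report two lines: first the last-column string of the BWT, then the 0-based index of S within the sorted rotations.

Answer: thn$nilptcceniiaena
3

Derivation:
All 19 rotations (rotation i = S[i:]+S[:i]):
  rot[0] = cincinnatielephant$
  rot[1] = incinnatielephant$c
  rot[2] = ncinnatielephant$ci
  rot[3] = cinnatielephant$cin
  rot[4] = innatielephant$cinc
  rot[5] = nnatielephant$cinci
  rot[6] = natielephant$cincin
  rot[7] = atielephant$cincinn
  rot[8] = tielephant$cincinna
  rot[9] = ielephant$cincinnat
  rot[10] = elephant$cincinnati
  rot[11] = lephant$cincinnatie
  rot[12] = ephant$cincinnatiel
  rot[13] = phant$cincinnatiele
  rot[14] = hant$cincinnatielep
  rot[15] = ant$cincinnatieleph
  rot[16] = nt$cincinnatielepha
  rot[17] = t$cincinnatielephan
  rot[18] = $cincinnatielephant
Sorted (with $ < everything):
  sorted[0] = $cincinnatielephant  (last char: 't')
  sorted[1] = ant$cincinnatieleph  (last char: 'h')
  sorted[2] = atielephant$cincinn  (last char: 'n')
  sorted[3] = cincinnatielephant$  (last char: '$')
  sorted[4] = cinnatielephant$cin  (last char: 'n')
  sorted[5] = elephant$cincinnati  (last char: 'i')
  sorted[6] = ephant$cincinnatiel  (last char: 'l')
  sorted[7] = hant$cincinnatielep  (last char: 'p')
  sorted[8] = ielephant$cincinnat  (last char: 't')
  sorted[9] = incinnatielephant$c  (last char: 'c')
  sorted[10] = innatielephant$cinc  (last char: 'c')
  sorted[11] = lephant$cincinnatie  (last char: 'e')
  sorted[12] = natielephant$cincin  (last char: 'n')
  sorted[13] = ncinnatielephant$ci  (last char: 'i')
  sorted[14] = nnatielephant$cinci  (last char: 'i')
  sorted[15] = nt$cincinnatielepha  (last char: 'a')
  sorted[16] = phant$cincinnatiele  (last char: 'e')
  sorted[17] = t$cincinnatielephan  (last char: 'n')
  sorted[18] = tielephant$cincinna  (last char: 'a')
Last column: thn$nilptcceniiaena
Original string S is at sorted index 3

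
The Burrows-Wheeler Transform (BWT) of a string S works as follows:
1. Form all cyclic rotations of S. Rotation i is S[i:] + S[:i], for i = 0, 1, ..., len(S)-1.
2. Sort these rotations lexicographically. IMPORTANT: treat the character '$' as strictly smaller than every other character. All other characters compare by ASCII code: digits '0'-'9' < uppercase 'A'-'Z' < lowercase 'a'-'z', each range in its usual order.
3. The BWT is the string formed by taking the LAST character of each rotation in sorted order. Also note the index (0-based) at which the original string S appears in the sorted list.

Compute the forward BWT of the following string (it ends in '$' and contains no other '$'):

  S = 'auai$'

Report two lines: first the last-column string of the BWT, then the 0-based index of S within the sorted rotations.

All 5 rotations (rotation i = S[i:]+S[:i]):
  rot[0] = auai$
  rot[1] = uai$a
  rot[2] = ai$au
  rot[3] = i$aua
  rot[4] = $auai
Sorted (with $ < everything):
  sorted[0] = $auai  (last char: 'i')
  sorted[1] = ai$au  (last char: 'u')
  sorted[2] = auai$  (last char: '$')
  sorted[3] = i$aua  (last char: 'a')
  sorted[4] = uai$a  (last char: 'a')
Last column: iu$aa
Original string S is at sorted index 2

Answer: iu$aa
2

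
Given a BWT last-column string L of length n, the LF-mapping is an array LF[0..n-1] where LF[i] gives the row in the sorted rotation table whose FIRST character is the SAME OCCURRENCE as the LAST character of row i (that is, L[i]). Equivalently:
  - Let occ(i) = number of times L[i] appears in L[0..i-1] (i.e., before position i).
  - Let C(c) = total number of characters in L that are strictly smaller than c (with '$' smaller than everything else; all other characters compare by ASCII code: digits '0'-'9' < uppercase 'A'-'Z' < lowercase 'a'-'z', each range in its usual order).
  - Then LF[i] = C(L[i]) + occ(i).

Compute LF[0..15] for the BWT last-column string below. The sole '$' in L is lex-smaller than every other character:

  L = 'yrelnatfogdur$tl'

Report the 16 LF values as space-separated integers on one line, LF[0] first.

Answer: 15 10 3 6 8 1 12 4 9 5 2 14 11 0 13 7

Derivation:
Char counts: '$':1, 'a':1, 'd':1, 'e':1, 'f':1, 'g':1, 'l':2, 'n':1, 'o':1, 'r':2, 't':2, 'u':1, 'y':1
C (first-col start): C('$')=0, C('a')=1, C('d')=2, C('e')=3, C('f')=4, C('g')=5, C('l')=6, C('n')=8, C('o')=9, C('r')=10, C('t')=12, C('u')=14, C('y')=15
L[0]='y': occ=0, LF[0]=C('y')+0=15+0=15
L[1]='r': occ=0, LF[1]=C('r')+0=10+0=10
L[2]='e': occ=0, LF[2]=C('e')+0=3+0=3
L[3]='l': occ=0, LF[3]=C('l')+0=6+0=6
L[4]='n': occ=0, LF[4]=C('n')+0=8+0=8
L[5]='a': occ=0, LF[5]=C('a')+0=1+0=1
L[6]='t': occ=0, LF[6]=C('t')+0=12+0=12
L[7]='f': occ=0, LF[7]=C('f')+0=4+0=4
L[8]='o': occ=0, LF[8]=C('o')+0=9+0=9
L[9]='g': occ=0, LF[9]=C('g')+0=5+0=5
L[10]='d': occ=0, LF[10]=C('d')+0=2+0=2
L[11]='u': occ=0, LF[11]=C('u')+0=14+0=14
L[12]='r': occ=1, LF[12]=C('r')+1=10+1=11
L[13]='$': occ=0, LF[13]=C('$')+0=0+0=0
L[14]='t': occ=1, LF[14]=C('t')+1=12+1=13
L[15]='l': occ=1, LF[15]=C('l')+1=6+1=7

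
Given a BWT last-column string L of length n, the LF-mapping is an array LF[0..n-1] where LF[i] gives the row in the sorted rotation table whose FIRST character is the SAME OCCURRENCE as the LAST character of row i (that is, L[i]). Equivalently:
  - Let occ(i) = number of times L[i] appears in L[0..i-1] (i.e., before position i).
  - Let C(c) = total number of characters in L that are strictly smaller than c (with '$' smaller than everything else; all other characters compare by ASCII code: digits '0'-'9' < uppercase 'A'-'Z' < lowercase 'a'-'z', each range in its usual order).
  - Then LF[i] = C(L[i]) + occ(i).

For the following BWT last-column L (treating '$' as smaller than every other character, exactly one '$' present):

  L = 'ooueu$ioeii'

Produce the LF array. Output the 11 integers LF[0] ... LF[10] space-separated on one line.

Answer: 6 7 9 1 10 0 3 8 2 4 5

Derivation:
Char counts: '$':1, 'e':2, 'i':3, 'o':3, 'u':2
C (first-col start): C('$')=0, C('e')=1, C('i')=3, C('o')=6, C('u')=9
L[0]='o': occ=0, LF[0]=C('o')+0=6+0=6
L[1]='o': occ=1, LF[1]=C('o')+1=6+1=7
L[2]='u': occ=0, LF[2]=C('u')+0=9+0=9
L[3]='e': occ=0, LF[3]=C('e')+0=1+0=1
L[4]='u': occ=1, LF[4]=C('u')+1=9+1=10
L[5]='$': occ=0, LF[5]=C('$')+0=0+0=0
L[6]='i': occ=0, LF[6]=C('i')+0=3+0=3
L[7]='o': occ=2, LF[7]=C('o')+2=6+2=8
L[8]='e': occ=1, LF[8]=C('e')+1=1+1=2
L[9]='i': occ=1, LF[9]=C('i')+1=3+1=4
L[10]='i': occ=2, LF[10]=C('i')+2=3+2=5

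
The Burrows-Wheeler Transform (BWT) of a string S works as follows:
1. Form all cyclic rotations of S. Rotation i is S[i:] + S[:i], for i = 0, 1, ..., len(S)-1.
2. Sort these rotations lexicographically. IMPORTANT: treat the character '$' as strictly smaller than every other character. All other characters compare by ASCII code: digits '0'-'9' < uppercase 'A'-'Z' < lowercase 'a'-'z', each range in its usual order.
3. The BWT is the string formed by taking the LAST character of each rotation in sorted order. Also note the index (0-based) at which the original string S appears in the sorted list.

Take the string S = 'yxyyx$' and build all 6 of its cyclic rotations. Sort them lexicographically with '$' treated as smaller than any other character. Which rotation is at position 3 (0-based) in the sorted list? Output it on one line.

Answer: yx$yxy

Derivation:
All 6 rotations (rotation i = S[i:]+S[:i]):
  rot[0] = yxyyx$
  rot[1] = xyyx$y
  rot[2] = yyx$yx
  rot[3] = yx$yxy
  rot[4] = x$yxyy
  rot[5] = $yxyyx
Sorted (with $ < everything):
  sorted[0] = $yxyyx
  sorted[1] = x$yxyy
  sorted[2] = xyyx$y
  sorted[3] = yx$yxy
  sorted[4] = yxyyx$
  sorted[5] = yyx$yx
sorted[3] = yx$yxy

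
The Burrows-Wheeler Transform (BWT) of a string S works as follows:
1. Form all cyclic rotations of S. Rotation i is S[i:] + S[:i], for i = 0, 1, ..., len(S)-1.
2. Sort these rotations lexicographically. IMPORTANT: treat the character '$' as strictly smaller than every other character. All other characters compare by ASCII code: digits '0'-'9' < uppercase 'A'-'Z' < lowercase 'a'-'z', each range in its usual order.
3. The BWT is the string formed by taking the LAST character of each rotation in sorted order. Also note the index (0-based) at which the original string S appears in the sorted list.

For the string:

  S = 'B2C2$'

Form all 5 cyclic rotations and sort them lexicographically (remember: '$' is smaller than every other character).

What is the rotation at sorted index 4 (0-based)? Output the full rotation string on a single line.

All 5 rotations (rotation i = S[i:]+S[:i]):
  rot[0] = B2C2$
  rot[1] = 2C2$B
  rot[2] = C2$B2
  rot[3] = 2$B2C
  rot[4] = $B2C2
Sorted (with $ < everything):
  sorted[0] = $B2C2
  sorted[1] = 2$B2C
  sorted[2] = 2C2$B
  sorted[3] = B2C2$
  sorted[4] = C2$B2
sorted[4] = C2$B2

Answer: C2$B2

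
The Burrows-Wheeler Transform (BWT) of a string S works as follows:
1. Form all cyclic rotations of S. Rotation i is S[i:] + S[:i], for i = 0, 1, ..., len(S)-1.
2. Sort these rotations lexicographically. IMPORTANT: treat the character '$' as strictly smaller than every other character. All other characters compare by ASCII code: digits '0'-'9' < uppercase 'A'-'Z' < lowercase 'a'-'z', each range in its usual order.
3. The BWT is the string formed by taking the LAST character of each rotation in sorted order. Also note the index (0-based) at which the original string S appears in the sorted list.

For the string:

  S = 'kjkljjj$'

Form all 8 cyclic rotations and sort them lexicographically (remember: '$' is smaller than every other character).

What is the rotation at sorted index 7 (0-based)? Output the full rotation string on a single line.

All 8 rotations (rotation i = S[i:]+S[:i]):
  rot[0] = kjkljjj$
  rot[1] = jkljjj$k
  rot[2] = kljjj$kj
  rot[3] = ljjj$kjk
  rot[4] = jjj$kjkl
  rot[5] = jj$kjklj
  rot[6] = j$kjkljj
  rot[7] = $kjkljjj
Sorted (with $ < everything):
  sorted[0] = $kjkljjj
  sorted[1] = j$kjkljj
  sorted[2] = jj$kjklj
  sorted[3] = jjj$kjkl
  sorted[4] = jkljjj$k
  sorted[5] = kjkljjj$
  sorted[6] = kljjj$kj
  sorted[7] = ljjj$kjk
sorted[7] = ljjj$kjk

Answer: ljjj$kjk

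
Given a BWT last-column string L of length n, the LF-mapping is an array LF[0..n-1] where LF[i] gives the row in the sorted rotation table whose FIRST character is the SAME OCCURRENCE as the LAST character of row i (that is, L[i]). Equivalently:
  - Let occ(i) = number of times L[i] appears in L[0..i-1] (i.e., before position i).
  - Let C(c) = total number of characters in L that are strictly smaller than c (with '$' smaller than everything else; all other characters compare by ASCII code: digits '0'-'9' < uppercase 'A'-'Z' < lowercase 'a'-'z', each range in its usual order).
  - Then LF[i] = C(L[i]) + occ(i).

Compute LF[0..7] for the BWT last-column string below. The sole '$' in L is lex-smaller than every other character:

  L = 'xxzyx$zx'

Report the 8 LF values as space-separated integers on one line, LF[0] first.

Answer: 1 2 6 5 3 0 7 4

Derivation:
Char counts: '$':1, 'x':4, 'y':1, 'z':2
C (first-col start): C('$')=0, C('x')=1, C('y')=5, C('z')=6
L[0]='x': occ=0, LF[0]=C('x')+0=1+0=1
L[1]='x': occ=1, LF[1]=C('x')+1=1+1=2
L[2]='z': occ=0, LF[2]=C('z')+0=6+0=6
L[3]='y': occ=0, LF[3]=C('y')+0=5+0=5
L[4]='x': occ=2, LF[4]=C('x')+2=1+2=3
L[5]='$': occ=0, LF[5]=C('$')+0=0+0=0
L[6]='z': occ=1, LF[6]=C('z')+1=6+1=7
L[7]='x': occ=3, LF[7]=C('x')+3=1+3=4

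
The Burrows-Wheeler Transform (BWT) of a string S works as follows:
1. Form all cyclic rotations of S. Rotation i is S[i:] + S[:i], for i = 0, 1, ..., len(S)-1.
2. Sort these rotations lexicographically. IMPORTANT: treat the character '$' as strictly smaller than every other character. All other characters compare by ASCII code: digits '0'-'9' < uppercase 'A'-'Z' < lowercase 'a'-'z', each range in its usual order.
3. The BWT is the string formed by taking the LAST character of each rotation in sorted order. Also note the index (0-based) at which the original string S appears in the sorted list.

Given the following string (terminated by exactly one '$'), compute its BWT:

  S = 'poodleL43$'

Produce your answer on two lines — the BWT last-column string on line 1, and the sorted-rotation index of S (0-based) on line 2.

All 10 rotations (rotation i = S[i:]+S[:i]):
  rot[0] = poodleL43$
  rot[1] = oodleL43$p
  rot[2] = odleL43$po
  rot[3] = dleL43$poo
  rot[4] = leL43$pood
  rot[5] = eL43$poodl
  rot[6] = L43$poodle
  rot[7] = 43$poodleL
  rot[8] = 3$poodleL4
  rot[9] = $poodleL43
Sorted (with $ < everything):
  sorted[0] = $poodleL43  (last char: '3')
  sorted[1] = 3$poodleL4  (last char: '4')
  sorted[2] = 43$poodleL  (last char: 'L')
  sorted[3] = L43$poodle  (last char: 'e')
  sorted[4] = dleL43$poo  (last char: 'o')
  sorted[5] = eL43$poodl  (last char: 'l')
  sorted[6] = leL43$pood  (last char: 'd')
  sorted[7] = odleL43$po  (last char: 'o')
  sorted[8] = oodleL43$p  (last char: 'p')
  sorted[9] = poodleL43$  (last char: '$')
Last column: 34Leoldop$
Original string S is at sorted index 9

Answer: 34Leoldop$
9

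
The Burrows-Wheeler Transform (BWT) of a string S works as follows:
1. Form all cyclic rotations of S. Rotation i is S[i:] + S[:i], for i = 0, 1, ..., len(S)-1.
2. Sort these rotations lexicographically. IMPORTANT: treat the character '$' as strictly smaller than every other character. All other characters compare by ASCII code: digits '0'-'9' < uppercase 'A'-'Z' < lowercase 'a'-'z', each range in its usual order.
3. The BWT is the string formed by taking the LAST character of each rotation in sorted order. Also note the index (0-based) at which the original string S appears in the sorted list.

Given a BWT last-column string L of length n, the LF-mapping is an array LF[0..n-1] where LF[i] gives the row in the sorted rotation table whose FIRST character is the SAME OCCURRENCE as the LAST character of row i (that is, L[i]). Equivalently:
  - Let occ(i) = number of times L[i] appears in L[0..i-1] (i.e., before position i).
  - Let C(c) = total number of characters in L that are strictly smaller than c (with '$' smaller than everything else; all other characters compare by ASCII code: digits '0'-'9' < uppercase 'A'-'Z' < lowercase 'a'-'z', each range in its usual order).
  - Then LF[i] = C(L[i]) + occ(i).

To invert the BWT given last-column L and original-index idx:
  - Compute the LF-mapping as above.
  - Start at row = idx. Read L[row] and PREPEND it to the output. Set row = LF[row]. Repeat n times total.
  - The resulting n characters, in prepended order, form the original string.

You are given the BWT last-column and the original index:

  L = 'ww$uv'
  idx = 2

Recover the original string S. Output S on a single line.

LF mapping: 3 4 0 1 2
Walk LF starting at row 2, prepending L[row]:
  step 1: row=2, L[2]='$', prepend. Next row=LF[2]=0
  step 2: row=0, L[0]='w', prepend. Next row=LF[0]=3
  step 3: row=3, L[3]='u', prepend. Next row=LF[3]=1
  step 4: row=1, L[1]='w', prepend. Next row=LF[1]=4
  step 5: row=4, L[4]='v', prepend. Next row=LF[4]=2
Reversed output: vwuw$

Answer: vwuw$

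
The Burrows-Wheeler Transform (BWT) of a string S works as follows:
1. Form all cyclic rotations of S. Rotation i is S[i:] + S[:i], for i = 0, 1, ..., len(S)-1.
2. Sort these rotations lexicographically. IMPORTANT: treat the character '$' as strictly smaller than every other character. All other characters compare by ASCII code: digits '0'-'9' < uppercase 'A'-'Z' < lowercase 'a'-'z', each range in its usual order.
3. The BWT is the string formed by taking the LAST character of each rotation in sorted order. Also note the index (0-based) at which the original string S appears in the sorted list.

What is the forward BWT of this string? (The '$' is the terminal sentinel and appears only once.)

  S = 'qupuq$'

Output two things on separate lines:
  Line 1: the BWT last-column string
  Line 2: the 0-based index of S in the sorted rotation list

Answer: quu$qp
3

Derivation:
All 6 rotations (rotation i = S[i:]+S[:i]):
  rot[0] = qupuq$
  rot[1] = upuq$q
  rot[2] = puq$qu
  rot[3] = uq$qup
  rot[4] = q$qupu
  rot[5] = $qupuq
Sorted (with $ < everything):
  sorted[0] = $qupuq  (last char: 'q')
  sorted[1] = puq$qu  (last char: 'u')
  sorted[2] = q$qupu  (last char: 'u')
  sorted[3] = qupuq$  (last char: '$')
  sorted[4] = upuq$q  (last char: 'q')
  sorted[5] = uq$qup  (last char: 'p')
Last column: quu$qp
Original string S is at sorted index 3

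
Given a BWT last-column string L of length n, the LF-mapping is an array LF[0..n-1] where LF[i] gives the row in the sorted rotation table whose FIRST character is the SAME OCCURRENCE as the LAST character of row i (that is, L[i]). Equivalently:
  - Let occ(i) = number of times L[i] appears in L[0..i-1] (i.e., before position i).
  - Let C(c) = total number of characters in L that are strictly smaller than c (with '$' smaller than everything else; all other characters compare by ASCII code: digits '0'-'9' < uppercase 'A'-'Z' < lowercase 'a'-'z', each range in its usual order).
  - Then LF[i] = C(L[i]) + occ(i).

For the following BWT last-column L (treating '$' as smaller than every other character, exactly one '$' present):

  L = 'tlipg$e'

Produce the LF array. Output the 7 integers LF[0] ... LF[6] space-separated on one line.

Answer: 6 4 3 5 2 0 1

Derivation:
Char counts: '$':1, 'e':1, 'g':1, 'i':1, 'l':1, 'p':1, 't':1
C (first-col start): C('$')=0, C('e')=1, C('g')=2, C('i')=3, C('l')=4, C('p')=5, C('t')=6
L[0]='t': occ=0, LF[0]=C('t')+0=6+0=6
L[1]='l': occ=0, LF[1]=C('l')+0=4+0=4
L[2]='i': occ=0, LF[2]=C('i')+0=3+0=3
L[3]='p': occ=0, LF[3]=C('p')+0=5+0=5
L[4]='g': occ=0, LF[4]=C('g')+0=2+0=2
L[5]='$': occ=0, LF[5]=C('$')+0=0+0=0
L[6]='e': occ=0, LF[6]=C('e')+0=1+0=1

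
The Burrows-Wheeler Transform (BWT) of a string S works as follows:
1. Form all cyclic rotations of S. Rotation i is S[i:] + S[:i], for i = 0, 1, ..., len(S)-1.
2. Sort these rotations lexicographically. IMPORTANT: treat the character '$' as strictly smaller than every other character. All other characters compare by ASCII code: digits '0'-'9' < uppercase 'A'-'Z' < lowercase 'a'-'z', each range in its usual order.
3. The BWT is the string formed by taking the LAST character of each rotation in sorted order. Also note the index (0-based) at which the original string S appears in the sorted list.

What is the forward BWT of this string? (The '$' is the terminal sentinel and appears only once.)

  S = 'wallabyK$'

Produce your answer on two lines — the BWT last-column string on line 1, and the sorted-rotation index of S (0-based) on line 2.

All 9 rotations (rotation i = S[i:]+S[:i]):
  rot[0] = wallabyK$
  rot[1] = allabyK$w
  rot[2] = llabyK$wa
  rot[3] = labyK$wal
  rot[4] = abyK$wall
  rot[5] = byK$walla
  rot[6] = yK$wallab
  rot[7] = K$wallaby
  rot[8] = $wallabyK
Sorted (with $ < everything):
  sorted[0] = $wallabyK  (last char: 'K')
  sorted[1] = K$wallaby  (last char: 'y')
  sorted[2] = abyK$wall  (last char: 'l')
  sorted[3] = allabyK$w  (last char: 'w')
  sorted[4] = byK$walla  (last char: 'a')
  sorted[5] = labyK$wal  (last char: 'l')
  sorted[6] = llabyK$wa  (last char: 'a')
  sorted[7] = wallabyK$  (last char: '$')
  sorted[8] = yK$wallab  (last char: 'b')
Last column: Kylwala$b
Original string S is at sorted index 7

Answer: Kylwala$b
7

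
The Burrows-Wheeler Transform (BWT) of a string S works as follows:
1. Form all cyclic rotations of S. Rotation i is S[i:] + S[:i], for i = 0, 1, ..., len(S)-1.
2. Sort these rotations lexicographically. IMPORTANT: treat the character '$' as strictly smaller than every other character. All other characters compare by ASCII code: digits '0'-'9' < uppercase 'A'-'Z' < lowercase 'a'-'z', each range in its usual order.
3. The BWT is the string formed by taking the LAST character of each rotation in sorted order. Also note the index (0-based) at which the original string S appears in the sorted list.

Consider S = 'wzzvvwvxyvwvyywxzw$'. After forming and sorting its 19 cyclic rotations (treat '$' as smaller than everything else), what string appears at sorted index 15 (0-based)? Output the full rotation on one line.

All 19 rotations (rotation i = S[i:]+S[:i]):
  rot[0] = wzzvvwvxyvwvyywxzw$
  rot[1] = zzvvwvxyvwvyywxzw$w
  rot[2] = zvvwvxyvwvyywxzw$wz
  rot[3] = vvwvxyvwvyywxzw$wzz
  rot[4] = vwvxyvwvyywxzw$wzzv
  rot[5] = wvxyvwvyywxzw$wzzvv
  rot[6] = vxyvwvyywxzw$wzzvvw
  rot[7] = xyvwvyywxzw$wzzvvwv
  rot[8] = yvwvyywxzw$wzzvvwvx
  rot[9] = vwvyywxzw$wzzvvwvxy
  rot[10] = wvyywxzw$wzzvvwvxyv
  rot[11] = vyywxzw$wzzvvwvxyvw
  rot[12] = yywxzw$wzzvvwvxyvwv
  rot[13] = ywxzw$wzzvvwvxyvwvy
  rot[14] = wxzw$wzzvvwvxyvwvyy
  rot[15] = xzw$wzzvvwvxyvwvyyw
  rot[16] = zw$wzzvvwvxyvwvyywx
  rot[17] = w$wzzvvwvxyvwvyywxz
  rot[18] = $wzzvvwvxyvwvyywxzw
Sorted (with $ < everything):
  sorted[0] = $wzzvvwvxyvwvyywxzw
  sorted[1] = vvwvxyvwvyywxzw$wzz
  sorted[2] = vwvxyvwvyywxzw$wzzv
  sorted[3] = vwvyywxzw$wzzvvwvxy
  sorted[4] = vxyvwvyywxzw$wzzvvw
  sorted[5] = vyywxzw$wzzvvwvxyvw
  sorted[6] = w$wzzvvwvxyvwvyywxz
  sorted[7] = wvxyvwvyywxzw$wzzvv
  sorted[8] = wvyywxzw$wzzvvwvxyv
  sorted[9] = wxzw$wzzvvwvxyvwvyy
  sorted[10] = wzzvvwvxyvwvyywxzw$
  sorted[11] = xyvwvyywxzw$wzzvvwv
  sorted[12] = xzw$wzzvvwvxyvwvyyw
  sorted[13] = yvwvyywxzw$wzzvvwvx
  sorted[14] = ywxzw$wzzvvwvxyvwvy
  sorted[15] = yywxzw$wzzvvwvxyvwv
  sorted[16] = zvvwvxyvwvyywxzw$wz
  sorted[17] = zw$wzzvvwvxyvwvyywx
  sorted[18] = zzvvwvxyvwvyywxzw$w
sorted[15] = yywxzw$wzzvvwvxyvwv

Answer: yywxzw$wzzvvwvxyvwv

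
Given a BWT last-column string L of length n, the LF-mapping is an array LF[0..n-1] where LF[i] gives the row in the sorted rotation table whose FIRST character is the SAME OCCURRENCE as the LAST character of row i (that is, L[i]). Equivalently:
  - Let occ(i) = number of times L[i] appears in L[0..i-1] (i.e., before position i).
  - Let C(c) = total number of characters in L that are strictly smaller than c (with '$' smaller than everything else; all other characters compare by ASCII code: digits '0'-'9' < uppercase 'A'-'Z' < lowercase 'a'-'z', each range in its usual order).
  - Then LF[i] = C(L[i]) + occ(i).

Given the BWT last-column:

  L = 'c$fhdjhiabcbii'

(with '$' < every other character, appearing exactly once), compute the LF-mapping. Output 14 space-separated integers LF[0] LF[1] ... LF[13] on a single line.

Answer: 4 0 7 8 6 13 9 10 1 2 5 3 11 12

Derivation:
Char counts: '$':1, 'a':1, 'b':2, 'c':2, 'd':1, 'f':1, 'h':2, 'i':3, 'j':1
C (first-col start): C('$')=0, C('a')=1, C('b')=2, C('c')=4, C('d')=6, C('f')=7, C('h')=8, C('i')=10, C('j')=13
L[0]='c': occ=0, LF[0]=C('c')+0=4+0=4
L[1]='$': occ=0, LF[1]=C('$')+0=0+0=0
L[2]='f': occ=0, LF[2]=C('f')+0=7+0=7
L[3]='h': occ=0, LF[3]=C('h')+0=8+0=8
L[4]='d': occ=0, LF[4]=C('d')+0=6+0=6
L[5]='j': occ=0, LF[5]=C('j')+0=13+0=13
L[6]='h': occ=1, LF[6]=C('h')+1=8+1=9
L[7]='i': occ=0, LF[7]=C('i')+0=10+0=10
L[8]='a': occ=0, LF[8]=C('a')+0=1+0=1
L[9]='b': occ=0, LF[9]=C('b')+0=2+0=2
L[10]='c': occ=1, LF[10]=C('c')+1=4+1=5
L[11]='b': occ=1, LF[11]=C('b')+1=2+1=3
L[12]='i': occ=1, LF[12]=C('i')+1=10+1=11
L[13]='i': occ=2, LF[13]=C('i')+2=10+2=12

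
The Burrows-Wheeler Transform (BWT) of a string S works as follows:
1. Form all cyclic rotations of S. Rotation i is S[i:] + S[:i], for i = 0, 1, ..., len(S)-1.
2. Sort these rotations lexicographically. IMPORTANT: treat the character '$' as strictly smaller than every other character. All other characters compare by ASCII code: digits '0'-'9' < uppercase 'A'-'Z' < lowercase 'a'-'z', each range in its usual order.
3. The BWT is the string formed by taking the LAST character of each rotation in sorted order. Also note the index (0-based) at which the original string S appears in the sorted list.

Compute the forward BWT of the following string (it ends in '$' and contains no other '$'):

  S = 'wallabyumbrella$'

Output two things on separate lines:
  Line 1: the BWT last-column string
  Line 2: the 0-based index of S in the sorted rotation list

All 16 rotations (rotation i = S[i:]+S[:i]):
  rot[0] = wallabyumbrella$
  rot[1] = allabyumbrella$w
  rot[2] = llabyumbrella$wa
  rot[3] = labyumbrella$wal
  rot[4] = abyumbrella$wall
  rot[5] = byumbrella$walla
  rot[6] = yumbrella$wallab
  rot[7] = umbrella$wallaby
  rot[8] = mbrella$wallabyu
  rot[9] = brella$wallabyum
  rot[10] = rella$wallabyumb
  rot[11] = ella$wallabyumbr
  rot[12] = lla$wallabyumbre
  rot[13] = la$wallabyumbrel
  rot[14] = a$wallabyumbrell
  rot[15] = $wallabyumbrella
Sorted (with $ < everything):
  sorted[0] = $wallabyumbrella  (last char: 'a')
  sorted[1] = a$wallabyumbrell  (last char: 'l')
  sorted[2] = abyumbrella$wall  (last char: 'l')
  sorted[3] = allabyumbrella$w  (last char: 'w')
  sorted[4] = brella$wallabyum  (last char: 'm')
  sorted[5] = byumbrella$walla  (last char: 'a')
  sorted[6] = ella$wallabyumbr  (last char: 'r')
  sorted[7] = la$wallabyumbrel  (last char: 'l')
  sorted[8] = labyumbrella$wal  (last char: 'l')
  sorted[9] = lla$wallabyumbre  (last char: 'e')
  sorted[10] = llabyumbrella$wa  (last char: 'a')
  sorted[11] = mbrella$wallabyu  (last char: 'u')
  sorted[12] = rella$wallabyumb  (last char: 'b')
  sorted[13] = umbrella$wallaby  (last char: 'y')
  sorted[14] = wallabyumbrella$  (last char: '$')
  sorted[15] = yumbrella$wallab  (last char: 'b')
Last column: allwmarlleauby$b
Original string S is at sorted index 14

Answer: allwmarlleauby$b
14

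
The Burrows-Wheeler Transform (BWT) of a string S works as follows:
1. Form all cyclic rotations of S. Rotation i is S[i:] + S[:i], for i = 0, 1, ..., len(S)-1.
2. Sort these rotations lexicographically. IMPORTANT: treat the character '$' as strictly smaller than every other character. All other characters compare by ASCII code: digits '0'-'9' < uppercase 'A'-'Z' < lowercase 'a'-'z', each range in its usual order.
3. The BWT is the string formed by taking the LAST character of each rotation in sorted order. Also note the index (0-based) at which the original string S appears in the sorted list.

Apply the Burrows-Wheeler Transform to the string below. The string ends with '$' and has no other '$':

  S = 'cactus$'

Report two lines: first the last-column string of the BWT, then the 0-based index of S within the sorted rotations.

All 7 rotations (rotation i = S[i:]+S[:i]):
  rot[0] = cactus$
  rot[1] = actus$c
  rot[2] = ctus$ca
  rot[3] = tus$cac
  rot[4] = us$cact
  rot[5] = s$cactu
  rot[6] = $cactus
Sorted (with $ < everything):
  sorted[0] = $cactus  (last char: 's')
  sorted[1] = actus$c  (last char: 'c')
  sorted[2] = cactus$  (last char: '$')
  sorted[3] = ctus$ca  (last char: 'a')
  sorted[4] = s$cactu  (last char: 'u')
  sorted[5] = tus$cac  (last char: 'c')
  sorted[6] = us$cact  (last char: 't')
Last column: sc$auct
Original string S is at sorted index 2

Answer: sc$auct
2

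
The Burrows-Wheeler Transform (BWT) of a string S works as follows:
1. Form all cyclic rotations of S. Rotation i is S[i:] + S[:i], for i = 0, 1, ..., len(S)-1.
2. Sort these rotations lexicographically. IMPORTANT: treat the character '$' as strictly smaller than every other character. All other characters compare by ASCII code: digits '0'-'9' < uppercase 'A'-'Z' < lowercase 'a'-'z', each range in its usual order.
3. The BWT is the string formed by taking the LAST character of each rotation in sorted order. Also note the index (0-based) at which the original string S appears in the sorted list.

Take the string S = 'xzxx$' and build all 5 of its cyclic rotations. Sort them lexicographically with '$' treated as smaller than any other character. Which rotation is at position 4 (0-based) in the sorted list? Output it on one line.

Answer: zxx$x

Derivation:
All 5 rotations (rotation i = S[i:]+S[:i]):
  rot[0] = xzxx$
  rot[1] = zxx$x
  rot[2] = xx$xz
  rot[3] = x$xzx
  rot[4] = $xzxx
Sorted (with $ < everything):
  sorted[0] = $xzxx
  sorted[1] = x$xzx
  sorted[2] = xx$xz
  sorted[3] = xzxx$
  sorted[4] = zxx$x
sorted[4] = zxx$x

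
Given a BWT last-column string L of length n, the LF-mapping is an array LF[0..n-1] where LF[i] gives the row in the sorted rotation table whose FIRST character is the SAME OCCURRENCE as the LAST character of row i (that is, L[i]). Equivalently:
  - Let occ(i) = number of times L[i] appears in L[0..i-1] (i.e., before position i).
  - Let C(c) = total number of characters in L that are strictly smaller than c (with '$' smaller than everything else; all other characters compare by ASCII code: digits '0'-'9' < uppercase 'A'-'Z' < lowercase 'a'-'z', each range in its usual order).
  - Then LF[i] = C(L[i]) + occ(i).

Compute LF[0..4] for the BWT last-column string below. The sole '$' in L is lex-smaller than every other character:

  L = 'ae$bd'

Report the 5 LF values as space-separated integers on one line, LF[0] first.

Answer: 1 4 0 2 3

Derivation:
Char counts: '$':1, 'a':1, 'b':1, 'd':1, 'e':1
C (first-col start): C('$')=0, C('a')=1, C('b')=2, C('d')=3, C('e')=4
L[0]='a': occ=0, LF[0]=C('a')+0=1+0=1
L[1]='e': occ=0, LF[1]=C('e')+0=4+0=4
L[2]='$': occ=0, LF[2]=C('$')+0=0+0=0
L[3]='b': occ=0, LF[3]=C('b')+0=2+0=2
L[4]='d': occ=0, LF[4]=C('d')+0=3+0=3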